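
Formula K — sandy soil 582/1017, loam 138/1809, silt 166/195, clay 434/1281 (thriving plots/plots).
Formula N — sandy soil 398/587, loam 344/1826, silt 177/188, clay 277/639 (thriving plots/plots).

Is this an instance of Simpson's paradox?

No

Sandy soil: Formula K 582/1017 = 57.2%, Formula N 398/587 = 67.8% → Formula N
Loam: Formula K 138/1809 = 7.6%, Formula N 344/1826 = 18.8% → Formula N
Silt: Formula K 166/195 = 85.1%, Formula N 177/188 = 94.1% → Formula N
Clay: Formula K 434/1281 = 33.9%, Formula N 277/639 = 43.3% → Formula N
Overall: Formula K 1320/4302 = 30.7%, Formula N 1196/3240 = 36.9% → Formula N
Formula N wins overall and in every soil group — no reversal.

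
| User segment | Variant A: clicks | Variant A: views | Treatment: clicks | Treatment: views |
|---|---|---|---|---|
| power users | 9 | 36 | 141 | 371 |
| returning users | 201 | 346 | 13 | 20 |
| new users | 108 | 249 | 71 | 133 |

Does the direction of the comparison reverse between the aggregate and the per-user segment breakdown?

Power users: Variant A 9/36 = 25.0%, Treatment 141/371 = 38.0% → Treatment
Returning users: Variant A 201/346 = 58.1%, Treatment 13/20 = 65.0% → Treatment
New users: Variant A 108/249 = 43.4%, Treatment 71/133 = 53.4% → Treatment
Overall: Variant A 318/631 = 50.4%, Treatment 225/524 = 42.9% → Variant A
Treatment wins each user group but Variant A wins overall — the comparison reverses. Treatment's views skew toward power users, which has a lower base rate.

Yes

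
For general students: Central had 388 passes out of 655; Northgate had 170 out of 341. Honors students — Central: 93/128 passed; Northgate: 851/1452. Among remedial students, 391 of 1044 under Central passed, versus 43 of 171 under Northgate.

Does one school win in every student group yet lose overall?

General: Central 388/655 = 59.2%, Northgate 170/341 = 49.9% → Central
Honors: Central 93/128 = 72.7%, Northgate 851/1452 = 58.6% → Central
Remedial: Central 391/1044 = 37.5%, Northgate 43/171 = 25.1% → Central
Overall: Central 872/1827 = 47.7%, Northgate 1064/1964 = 54.2% → Northgate
Central wins each student group but Northgate wins overall — the comparison reverses. Central's students skew toward remedial, which has a lower base rate.

Yes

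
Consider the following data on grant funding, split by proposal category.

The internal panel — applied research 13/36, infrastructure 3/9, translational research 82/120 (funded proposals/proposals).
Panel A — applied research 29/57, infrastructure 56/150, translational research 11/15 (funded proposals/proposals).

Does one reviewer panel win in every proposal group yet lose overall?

Yes

Applied research: the internal panel 13/36 = 36.1%, Panel A 29/57 = 50.9% → Panel A
Infrastructure: the internal panel 3/9 = 33.3%, Panel A 56/150 = 37.3% → Panel A
Translational research: the internal panel 82/120 = 68.3%, Panel A 11/15 = 73.3% → Panel A
Overall: the internal panel 98/165 = 59.4%, Panel A 96/222 = 43.2% → the internal panel
Panel A wins each proposal group but the internal panel wins overall — the comparison reverses. Panel A's proposals skew toward infrastructure, which has a lower base rate.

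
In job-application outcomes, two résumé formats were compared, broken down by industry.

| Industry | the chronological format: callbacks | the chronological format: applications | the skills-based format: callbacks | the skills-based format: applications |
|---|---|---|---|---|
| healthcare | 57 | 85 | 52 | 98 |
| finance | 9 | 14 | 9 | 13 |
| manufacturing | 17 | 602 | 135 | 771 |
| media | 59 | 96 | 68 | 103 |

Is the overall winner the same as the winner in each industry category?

No

Healthcare: the chronological format 57/85 = 67.1%, the skills-based format 52/98 = 53.1% → the chronological format
Finance: the chronological format 9/14 = 64.3%, the skills-based format 9/13 = 69.2% → the skills-based format
Manufacturing: the chronological format 17/602 = 2.8%, the skills-based format 135/771 = 17.5% → the skills-based format
Media: the chronological format 59/96 = 61.5%, the skills-based format 68/103 = 66.0% → the skills-based format
Overall: the chronological format 142/797 = 17.8%, the skills-based format 264/985 = 26.8% → the skills-based format
Neither sweeps: the chronological format wins 1 of 4 groups, the skills-based format wins 3. The skills-based format wins overall but not every group — no Simpson reversal.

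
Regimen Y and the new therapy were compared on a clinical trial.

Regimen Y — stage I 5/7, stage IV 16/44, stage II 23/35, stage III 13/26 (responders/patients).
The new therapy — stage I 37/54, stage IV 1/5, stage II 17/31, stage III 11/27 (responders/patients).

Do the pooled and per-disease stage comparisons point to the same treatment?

No

Stage I: Regimen Y 5/7 = 71.4%, the new therapy 37/54 = 68.5% → Regimen Y
Stage IV: Regimen Y 16/44 = 36.4%, the new therapy 1/5 = 20.0% → Regimen Y
Stage II: Regimen Y 23/35 = 65.7%, the new therapy 17/31 = 54.8% → Regimen Y
Stage III: Regimen Y 13/26 = 50.0%, the new therapy 11/27 = 40.7% → Regimen Y
Overall: Regimen Y 57/112 = 50.9%, the new therapy 66/117 = 56.4% → the new therapy
Regimen Y wins each disease group but the new therapy wins overall — the comparison reverses. Regimen Y's patients skew toward stage IV, which has a lower base rate.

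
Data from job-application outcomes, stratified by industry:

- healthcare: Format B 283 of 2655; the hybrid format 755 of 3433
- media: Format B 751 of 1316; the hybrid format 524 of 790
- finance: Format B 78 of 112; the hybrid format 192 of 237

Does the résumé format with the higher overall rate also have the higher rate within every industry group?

Yes

Healthcare: Format B 283/2655 = 10.7%, the hybrid format 755/3433 = 22.0% → the hybrid format
Media: Format B 751/1316 = 57.1%, the hybrid format 524/790 = 66.3% → the hybrid format
Finance: Format B 78/112 = 69.6%, the hybrid format 192/237 = 81.0% → the hybrid format
Overall: Format B 1112/4083 = 27.2%, the hybrid format 1471/4460 = 33.0% → the hybrid format
The hybrid format wins overall and in every industry group — no reversal.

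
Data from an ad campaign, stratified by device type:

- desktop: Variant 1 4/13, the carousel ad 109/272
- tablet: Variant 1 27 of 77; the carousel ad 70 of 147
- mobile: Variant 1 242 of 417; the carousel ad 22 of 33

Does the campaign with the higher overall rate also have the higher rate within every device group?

Desktop: Variant 1 4/13 = 30.8%, the carousel ad 109/272 = 40.1% → the carousel ad
Tablet: Variant 1 27/77 = 35.1%, the carousel ad 70/147 = 47.6% → the carousel ad
Mobile: Variant 1 242/417 = 58.0%, the carousel ad 22/33 = 66.7% → the carousel ad
Overall: Variant 1 273/507 = 53.8%, the carousel ad 201/452 = 44.5% → Variant 1
The carousel ad wins each device group but Variant 1 wins overall — the comparison reverses. The carousel ad's impressions skew toward desktop, which has a lower base rate.

No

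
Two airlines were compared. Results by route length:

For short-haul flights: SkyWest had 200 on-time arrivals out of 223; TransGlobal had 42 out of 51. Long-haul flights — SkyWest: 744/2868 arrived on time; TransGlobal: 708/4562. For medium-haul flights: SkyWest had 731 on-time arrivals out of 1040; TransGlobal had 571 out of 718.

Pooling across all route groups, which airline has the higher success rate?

SkyWest

Short-haul: SkyWest 200/223 = 89.7%, TransGlobal 42/51 = 82.4% → SkyWest
Long-haul: SkyWest 744/2868 = 25.9%, TransGlobal 708/4562 = 15.5% → SkyWest
Medium-haul: SkyWest 731/1040 = 70.3%, TransGlobal 571/718 = 79.5% → TransGlobal
Overall: SkyWest 1675/4131 = 40.5%, TransGlobal 1321/5331 = 24.8% → SkyWest
(Neither sweeps every route group, but SkyWest has the higher pooled rate.)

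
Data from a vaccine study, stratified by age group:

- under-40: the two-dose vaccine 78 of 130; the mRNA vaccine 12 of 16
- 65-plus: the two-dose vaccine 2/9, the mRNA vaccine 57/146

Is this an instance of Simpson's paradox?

Yes

Under-40: the two-dose vaccine 78/130 = 60.0%, the mRNA vaccine 12/16 = 75.0% → the mRNA vaccine
65-plus: the two-dose vaccine 2/9 = 22.2%, the mRNA vaccine 57/146 = 39.0% → the mRNA vaccine
Overall: the two-dose vaccine 80/139 = 57.6%, the mRNA vaccine 69/162 = 42.6% → the two-dose vaccine
The mRNA vaccine wins each age group but the two-dose vaccine wins overall — the comparison reverses. The mRNA vaccine's recipients skew toward 65-plus, which has a lower base rate.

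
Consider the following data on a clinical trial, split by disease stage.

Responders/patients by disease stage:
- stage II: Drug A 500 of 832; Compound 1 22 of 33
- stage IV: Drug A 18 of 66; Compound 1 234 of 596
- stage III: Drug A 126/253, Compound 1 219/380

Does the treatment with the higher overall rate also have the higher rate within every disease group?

Stage II: Drug A 500/832 = 60.1%, Compound 1 22/33 = 66.7% → Compound 1
Stage IV: Drug A 18/66 = 27.3%, Compound 1 234/596 = 39.3% → Compound 1
Stage III: Drug A 126/253 = 49.8%, Compound 1 219/380 = 57.6% → Compound 1
Overall: Drug A 644/1151 = 56.0%, Compound 1 475/1009 = 47.1% → Drug A
Compound 1 wins each disease group but Drug A wins overall — the comparison reverses. Compound 1's patients skew toward stage IV, which has a lower base rate.

No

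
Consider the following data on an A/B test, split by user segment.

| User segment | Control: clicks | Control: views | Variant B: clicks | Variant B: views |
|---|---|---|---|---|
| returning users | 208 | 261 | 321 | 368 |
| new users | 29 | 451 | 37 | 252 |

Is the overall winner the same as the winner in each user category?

Returning users: Control 208/261 = 79.7%, Variant B 321/368 = 87.2% → Variant B
New users: Control 29/451 = 6.4%, Variant B 37/252 = 14.7% → Variant B
Overall: Control 237/712 = 33.3%, Variant B 358/620 = 57.7% → Variant B
Variant B wins overall and in every user group — no reversal.

Yes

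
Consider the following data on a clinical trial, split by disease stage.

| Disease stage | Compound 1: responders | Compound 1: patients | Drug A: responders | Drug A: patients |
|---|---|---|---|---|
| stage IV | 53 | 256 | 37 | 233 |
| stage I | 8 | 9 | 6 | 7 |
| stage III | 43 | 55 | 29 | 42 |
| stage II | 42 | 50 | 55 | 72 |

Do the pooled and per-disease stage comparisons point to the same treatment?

Stage IV: Compound 1 53/256 = 20.7%, Drug A 37/233 = 15.9% → Compound 1
Stage I: Compound 1 8/9 = 88.9%, Drug A 6/7 = 85.7% → Compound 1
Stage III: Compound 1 43/55 = 78.2%, Drug A 29/42 = 69.0% → Compound 1
Stage II: Compound 1 42/50 = 84.0%, Drug A 55/72 = 76.4% → Compound 1
Overall: Compound 1 146/370 = 39.5%, Drug A 127/354 = 35.9% → Compound 1
Compound 1 wins overall and in every disease group — no reversal.

Yes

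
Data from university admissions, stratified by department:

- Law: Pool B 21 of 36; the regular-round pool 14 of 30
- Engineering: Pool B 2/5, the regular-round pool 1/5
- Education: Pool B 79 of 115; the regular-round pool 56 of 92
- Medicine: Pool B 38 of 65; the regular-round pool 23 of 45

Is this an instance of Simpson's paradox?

No

Law: Pool B 21/36 = 58.3%, the regular-round pool 14/30 = 46.7% → Pool B
Engineering: Pool B 2/5 = 40.0%, the regular-round pool 1/5 = 20.0% → Pool B
Education: Pool B 79/115 = 68.7%, the regular-round pool 56/92 = 60.9% → Pool B
Medicine: Pool B 38/65 = 58.5%, the regular-round pool 23/45 = 51.1% → Pool B
Overall: Pool B 140/221 = 63.3%, the regular-round pool 94/172 = 54.7% → Pool B
Pool B wins overall and in every department group — no reversal.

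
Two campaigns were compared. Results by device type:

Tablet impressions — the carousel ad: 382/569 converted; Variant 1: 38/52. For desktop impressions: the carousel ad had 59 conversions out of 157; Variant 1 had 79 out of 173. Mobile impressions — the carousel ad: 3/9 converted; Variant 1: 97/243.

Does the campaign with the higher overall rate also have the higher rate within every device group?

No

Tablet: the carousel ad 382/569 = 67.1%, Variant 1 38/52 = 73.1% → Variant 1
Desktop: the carousel ad 59/157 = 37.6%, Variant 1 79/173 = 45.7% → Variant 1
Mobile: the carousel ad 3/9 = 33.3%, Variant 1 97/243 = 39.9% → Variant 1
Overall: the carousel ad 444/735 = 60.4%, Variant 1 214/468 = 45.7% → the carousel ad
Variant 1 wins each device group but the carousel ad wins overall — the comparison reverses. Variant 1's impressions skew toward mobile, which has a lower base rate.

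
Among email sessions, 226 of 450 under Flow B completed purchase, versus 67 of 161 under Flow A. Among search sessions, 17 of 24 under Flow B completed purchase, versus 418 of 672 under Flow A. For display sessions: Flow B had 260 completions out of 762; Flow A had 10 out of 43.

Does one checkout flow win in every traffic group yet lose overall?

Yes

Email: Flow B 226/450 = 50.2%, Flow A 67/161 = 41.6% → Flow B
Search: Flow B 17/24 = 70.8%, Flow A 418/672 = 62.2% → Flow B
Display: Flow B 260/762 = 34.1%, Flow A 10/43 = 23.3% → Flow B
Overall: Flow B 503/1236 = 40.7%, Flow A 495/876 = 56.5% → Flow A
Flow B wins each traffic group but Flow A wins overall — the comparison reverses. Flow B's sessions skew toward display, which has a lower base rate.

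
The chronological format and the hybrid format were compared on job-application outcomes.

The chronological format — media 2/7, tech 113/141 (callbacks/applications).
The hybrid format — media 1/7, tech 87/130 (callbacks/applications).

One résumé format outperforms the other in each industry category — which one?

the chronological format

Media: the chronological format 2/7 = 28.6%, the hybrid format 1/7 = 14.3% → the chronological format
Tech: the chronological format 113/141 = 80.1%, the hybrid format 87/130 = 66.9% → the chronological format
The chronological format has the higher rate in both groups.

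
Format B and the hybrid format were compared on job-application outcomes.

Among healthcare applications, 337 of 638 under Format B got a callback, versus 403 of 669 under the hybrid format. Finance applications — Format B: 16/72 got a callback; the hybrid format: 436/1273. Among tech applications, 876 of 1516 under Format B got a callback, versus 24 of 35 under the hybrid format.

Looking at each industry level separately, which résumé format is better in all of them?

Healthcare: Format B 337/638 = 52.8%, the hybrid format 403/669 = 60.2% → the hybrid format
Finance: Format B 16/72 = 22.2%, the hybrid format 436/1273 = 34.2% → the hybrid format
Tech: Format B 876/1516 = 57.8%, the hybrid format 24/35 = 68.6% → the hybrid format
The hybrid format has the higher rate in all 3 groups.

the hybrid format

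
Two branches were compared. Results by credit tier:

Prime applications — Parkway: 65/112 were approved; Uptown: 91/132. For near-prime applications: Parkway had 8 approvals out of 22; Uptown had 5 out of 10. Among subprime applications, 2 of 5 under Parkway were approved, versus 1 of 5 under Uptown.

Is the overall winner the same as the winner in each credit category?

Prime: Parkway 65/112 = 58.0%, Uptown 91/132 = 68.9% → Uptown
Near-prime: Parkway 8/22 = 36.4%, Uptown 5/10 = 50.0% → Uptown
Subprime: Parkway 2/5 = 40.0%, Uptown 1/5 = 20.0% → Parkway
Overall: Parkway 75/139 = 54.0%, Uptown 97/147 = 66.0% → Uptown
Neither sweeps: Parkway wins 1 of 3 groups, Uptown wins 2. Uptown wins overall but not every group — no Simpson reversal.

No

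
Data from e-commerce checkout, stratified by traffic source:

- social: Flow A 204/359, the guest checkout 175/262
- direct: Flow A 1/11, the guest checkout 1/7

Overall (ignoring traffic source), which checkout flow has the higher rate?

Social: Flow A 204/359 = 56.8%, the guest checkout 175/262 = 66.8% → the guest checkout
Direct: Flow A 1/11 = 9.1%, the guest checkout 1/7 = 14.3% → the guest checkout
Overall: Flow A 205/370 = 55.4%, the guest checkout 176/269 = 65.4% → the guest checkout

the guest checkout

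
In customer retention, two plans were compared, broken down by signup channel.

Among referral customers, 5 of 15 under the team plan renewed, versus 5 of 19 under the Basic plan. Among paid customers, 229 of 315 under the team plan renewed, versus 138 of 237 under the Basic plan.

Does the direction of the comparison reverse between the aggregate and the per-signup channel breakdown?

Referral: the team plan 5/15 = 33.3%, the Basic plan 5/19 = 26.3% → the team plan
Paid: the team plan 229/315 = 72.7%, the Basic plan 138/237 = 58.2% → the team plan
Overall: the team plan 234/330 = 70.9%, the Basic plan 143/256 = 55.9% → the team plan
The team plan wins overall and in every signup group — no reversal.

No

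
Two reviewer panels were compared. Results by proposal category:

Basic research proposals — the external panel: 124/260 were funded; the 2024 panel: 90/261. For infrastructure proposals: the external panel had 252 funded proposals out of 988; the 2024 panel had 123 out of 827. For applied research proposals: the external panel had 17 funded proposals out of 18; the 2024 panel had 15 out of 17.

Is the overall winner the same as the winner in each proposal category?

Basic research: the external panel 124/260 = 47.7%, the 2024 panel 90/261 = 34.5% → the external panel
Infrastructure: the external panel 252/988 = 25.5%, the 2024 panel 123/827 = 14.9% → the external panel
Applied research: the external panel 17/18 = 94.4%, the 2024 panel 15/17 = 88.2% → the external panel
Overall: the external panel 393/1266 = 31.0%, the 2024 panel 228/1105 = 20.6% → the external panel
The external panel wins overall and in every proposal group — no reversal.

Yes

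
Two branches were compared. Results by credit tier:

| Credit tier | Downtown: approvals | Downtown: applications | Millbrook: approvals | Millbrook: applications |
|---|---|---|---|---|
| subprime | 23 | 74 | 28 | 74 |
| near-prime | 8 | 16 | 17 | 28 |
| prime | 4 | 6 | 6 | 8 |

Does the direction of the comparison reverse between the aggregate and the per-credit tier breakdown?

No

Subprime: Downtown 23/74 = 31.1%, Millbrook 28/74 = 37.8% → Millbrook
Near-prime: Downtown 8/16 = 50.0%, Millbrook 17/28 = 60.7% → Millbrook
Prime: Downtown 4/6 = 66.7%, Millbrook 6/8 = 75.0% → Millbrook
Overall: Downtown 35/96 = 36.5%, Millbrook 51/110 = 46.4% → Millbrook
Millbrook wins overall and in every credit group — no reversal.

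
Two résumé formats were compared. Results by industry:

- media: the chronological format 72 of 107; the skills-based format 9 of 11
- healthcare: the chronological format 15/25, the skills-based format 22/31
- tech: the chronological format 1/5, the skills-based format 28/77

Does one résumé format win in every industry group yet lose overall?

Yes

Media: the chronological format 72/107 = 67.3%, the skills-based format 9/11 = 81.8% → the skills-based format
Healthcare: the chronological format 15/25 = 60.0%, the skills-based format 22/31 = 71.0% → the skills-based format
Tech: the chronological format 1/5 = 20.0%, the skills-based format 28/77 = 36.4% → the skills-based format
Overall: the chronological format 88/137 = 64.2%, the skills-based format 59/119 = 49.6% → the chronological format
The skills-based format wins each industry group but the chronological format wins overall — the comparison reverses. The skills-based format's applications skew toward tech, which has a lower base rate.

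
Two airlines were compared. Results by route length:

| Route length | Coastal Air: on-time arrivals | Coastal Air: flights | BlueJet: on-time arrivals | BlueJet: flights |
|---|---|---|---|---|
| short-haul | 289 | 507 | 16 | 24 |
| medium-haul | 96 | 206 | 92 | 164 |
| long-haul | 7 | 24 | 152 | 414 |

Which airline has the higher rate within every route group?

BlueJet

Short-haul: Coastal Air 289/507 = 57.0%, BlueJet 16/24 = 66.7% → BlueJet
Medium-haul: Coastal Air 96/206 = 46.6%, BlueJet 92/164 = 56.1% → BlueJet
Long-haul: Coastal Air 7/24 = 29.2%, BlueJet 152/414 = 36.7% → BlueJet
BlueJet has the higher rate in all 3 groups.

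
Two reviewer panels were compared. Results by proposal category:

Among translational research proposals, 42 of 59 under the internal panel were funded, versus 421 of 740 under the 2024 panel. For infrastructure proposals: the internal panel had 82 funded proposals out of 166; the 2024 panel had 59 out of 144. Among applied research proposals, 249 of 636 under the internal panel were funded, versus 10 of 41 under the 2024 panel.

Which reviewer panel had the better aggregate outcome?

Translational research: the internal panel 42/59 = 71.2%, the 2024 panel 421/740 = 56.9% → the internal panel
Infrastructure: the internal panel 82/166 = 49.4%, the 2024 panel 59/144 = 41.0% → the internal panel
Applied research: the internal panel 249/636 = 39.2%, the 2024 panel 10/41 = 24.4% → the internal panel
Overall: the internal panel 373/861 = 43.3%, the 2024 panel 490/925 = 53.0% → the 2024 panel
(The internal panel wins every proposal group but the 2024 panel wins overall — the internal panel's proposals skew toward the low-rate applied research group.)

the 2024 panel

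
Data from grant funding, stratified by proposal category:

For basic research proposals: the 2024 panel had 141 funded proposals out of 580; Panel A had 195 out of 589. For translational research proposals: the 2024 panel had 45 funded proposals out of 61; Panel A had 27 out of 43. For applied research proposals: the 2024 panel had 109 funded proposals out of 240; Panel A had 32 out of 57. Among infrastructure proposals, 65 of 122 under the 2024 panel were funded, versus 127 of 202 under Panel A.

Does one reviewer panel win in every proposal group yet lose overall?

Basic research: the 2024 panel 141/580 = 24.3%, Panel A 195/589 = 33.1% → Panel A
Translational research: the 2024 panel 45/61 = 73.8%, Panel A 27/43 = 62.8% → the 2024 panel
Applied research: the 2024 panel 109/240 = 45.4%, Panel A 32/57 = 56.1% → Panel A
Infrastructure: the 2024 panel 65/122 = 53.3%, Panel A 127/202 = 62.9% → Panel A
Overall: the 2024 panel 360/1003 = 35.9%, Panel A 381/891 = 42.8% → Panel A
Neither sweeps: the 2024 panel wins 1 of 4 groups, Panel A wins 3. Panel A wins overall but not every group — no Simpson reversal.

No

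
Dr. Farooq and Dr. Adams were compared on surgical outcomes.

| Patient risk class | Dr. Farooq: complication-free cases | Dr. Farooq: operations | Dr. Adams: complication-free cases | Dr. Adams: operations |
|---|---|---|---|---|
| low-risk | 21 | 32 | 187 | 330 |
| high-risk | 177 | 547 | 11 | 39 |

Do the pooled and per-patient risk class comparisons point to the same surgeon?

No

Low-risk: Dr. Farooq 21/32 = 65.6%, Dr. Adams 187/330 = 56.7% → Dr. Farooq
High-risk: Dr. Farooq 177/547 = 32.4%, Dr. Adams 11/39 = 28.2% → Dr. Farooq
Overall: Dr. Farooq 198/579 = 34.2%, Dr. Adams 198/369 = 53.7% → Dr. Adams
Dr. Farooq wins each patient risk group but Dr. Adams wins overall — the comparison reverses. Dr. Farooq's operations skew toward high-risk, which has a lower base rate.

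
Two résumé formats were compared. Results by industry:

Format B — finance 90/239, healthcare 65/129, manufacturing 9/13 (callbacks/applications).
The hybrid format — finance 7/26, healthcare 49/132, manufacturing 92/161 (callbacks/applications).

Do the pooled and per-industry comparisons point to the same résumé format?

Finance: Format B 90/239 = 37.7%, the hybrid format 7/26 = 26.9% → Format B
Healthcare: Format B 65/129 = 50.4%, the hybrid format 49/132 = 37.1% → Format B
Manufacturing: Format B 9/13 = 69.2%, the hybrid format 92/161 = 57.1% → Format B
Overall: Format B 164/381 = 43.0%, the hybrid format 148/319 = 46.4% → the hybrid format
Format B wins each industry group but the hybrid format wins overall — the comparison reverses. Format B's applications skew toward finance, which has a lower base rate.

No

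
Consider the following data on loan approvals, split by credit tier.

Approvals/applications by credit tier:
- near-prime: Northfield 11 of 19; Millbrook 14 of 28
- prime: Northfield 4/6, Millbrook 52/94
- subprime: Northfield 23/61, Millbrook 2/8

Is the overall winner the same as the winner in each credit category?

No

Near-prime: Northfield 11/19 = 57.9%, Millbrook 14/28 = 50.0% → Northfield
Prime: Northfield 4/6 = 66.7%, Millbrook 52/94 = 55.3% → Northfield
Subprime: Northfield 23/61 = 37.7%, Millbrook 2/8 = 25.0% → Northfield
Overall: Northfield 38/86 = 44.2%, Millbrook 68/130 = 52.3% → Millbrook
Northfield wins each credit group but Millbrook wins overall — the comparison reverses. Northfield's applications skew toward subprime, which has a lower base rate.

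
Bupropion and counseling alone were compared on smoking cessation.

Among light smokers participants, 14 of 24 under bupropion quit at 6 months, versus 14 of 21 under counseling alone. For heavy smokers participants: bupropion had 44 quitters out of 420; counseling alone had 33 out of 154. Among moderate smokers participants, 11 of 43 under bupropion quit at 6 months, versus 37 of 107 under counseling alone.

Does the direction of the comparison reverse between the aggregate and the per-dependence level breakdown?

No

Light smokers: bupropion 14/24 = 58.3%, counseling alone 14/21 = 66.7% → counseling alone
Heavy smokers: bupropion 44/420 = 10.5%, counseling alone 33/154 = 21.4% → counseling alone
Moderate smokers: bupropion 11/43 = 25.6%, counseling alone 37/107 = 34.6% → counseling alone
Overall: bupropion 69/487 = 14.2%, counseling alone 84/282 = 29.8% → counseling alone
Counseling alone wins overall and in every dependence group — no reversal.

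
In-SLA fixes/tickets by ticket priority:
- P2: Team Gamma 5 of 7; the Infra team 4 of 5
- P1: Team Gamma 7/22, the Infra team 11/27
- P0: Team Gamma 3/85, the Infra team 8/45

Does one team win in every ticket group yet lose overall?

No

P2: Team Gamma 5/7 = 71.4%, the Infra team 4/5 = 80.0% → the Infra team
P1: Team Gamma 7/22 = 31.8%, the Infra team 11/27 = 40.7% → the Infra team
P0: Team Gamma 3/85 = 3.5%, the Infra team 8/45 = 17.8% → the Infra team
Overall: Team Gamma 15/114 = 13.2%, the Infra team 23/77 = 29.9% → the Infra team
The Infra team wins overall and in every ticket group — no reversal.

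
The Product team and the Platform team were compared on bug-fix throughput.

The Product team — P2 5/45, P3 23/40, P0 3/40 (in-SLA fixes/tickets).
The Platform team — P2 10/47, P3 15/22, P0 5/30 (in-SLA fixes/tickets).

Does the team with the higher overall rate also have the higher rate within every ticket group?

Yes

P2: the Product team 5/45 = 11.1%, the Platform team 10/47 = 21.3% → the Platform team
P3: the Product team 23/40 = 57.5%, the Platform team 15/22 = 68.2% → the Platform team
P0: the Product team 3/40 = 7.5%, the Platform team 5/30 = 16.7% → the Platform team
Overall: the Product team 31/125 = 24.8%, the Platform team 30/99 = 30.3% → the Platform team
The Platform team wins overall and in every ticket group — no reversal.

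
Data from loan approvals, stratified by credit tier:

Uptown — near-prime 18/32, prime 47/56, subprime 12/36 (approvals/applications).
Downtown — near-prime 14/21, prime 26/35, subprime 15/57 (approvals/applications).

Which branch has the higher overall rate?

Uptown

Near-prime: Uptown 18/32 = 56.2%, Downtown 14/21 = 66.7% → Downtown
Prime: Uptown 47/56 = 83.9%, Downtown 26/35 = 74.3% → Uptown
Subprime: Uptown 12/36 = 33.3%, Downtown 15/57 = 26.3% → Uptown
Overall: Uptown 77/124 = 62.1%, Downtown 55/113 = 48.7% → Uptown
(Neither sweeps every credit group, but Uptown has the higher pooled rate.)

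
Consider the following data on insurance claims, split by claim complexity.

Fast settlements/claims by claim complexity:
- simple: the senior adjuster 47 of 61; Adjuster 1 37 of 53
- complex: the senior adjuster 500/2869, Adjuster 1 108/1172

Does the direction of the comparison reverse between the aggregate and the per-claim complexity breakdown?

Simple: the senior adjuster 47/61 = 77.0%, Adjuster 1 37/53 = 69.8% → the senior adjuster
Complex: the senior adjuster 500/2869 = 17.4%, Adjuster 1 108/1172 = 9.2% → the senior adjuster
Overall: the senior adjuster 547/2930 = 18.7%, Adjuster 1 145/1225 = 11.8% → the senior adjuster
The senior adjuster wins overall and in every claim group — no reversal.

No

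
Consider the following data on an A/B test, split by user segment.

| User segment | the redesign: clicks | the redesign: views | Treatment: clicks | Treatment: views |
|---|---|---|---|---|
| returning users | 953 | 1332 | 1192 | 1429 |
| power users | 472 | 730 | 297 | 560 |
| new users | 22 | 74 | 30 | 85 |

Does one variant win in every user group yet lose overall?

No

Returning users: the redesign 953/1332 = 71.5%, Treatment 1192/1429 = 83.4% → Treatment
Power users: the redesign 472/730 = 64.7%, Treatment 297/560 = 53.0% → the redesign
New users: the redesign 22/74 = 29.7%, Treatment 30/85 = 35.3% → Treatment
Overall: the redesign 1447/2136 = 67.7%, Treatment 1519/2074 = 73.2% → Treatment
Neither sweeps: the redesign wins 1 of 3 groups, Treatment wins 2. Treatment wins overall but not every group — no Simpson reversal.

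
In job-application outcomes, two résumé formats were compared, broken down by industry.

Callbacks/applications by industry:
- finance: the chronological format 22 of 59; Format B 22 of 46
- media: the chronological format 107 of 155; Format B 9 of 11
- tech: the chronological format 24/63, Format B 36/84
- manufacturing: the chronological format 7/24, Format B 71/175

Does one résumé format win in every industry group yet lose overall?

Finance: the chronological format 22/59 = 37.3%, Format B 22/46 = 47.8% → Format B
Media: the chronological format 107/155 = 69.0%, Format B 9/11 = 81.8% → Format B
Tech: the chronological format 24/63 = 38.1%, Format B 36/84 = 42.9% → Format B
Manufacturing: the chronological format 7/24 = 29.2%, Format B 71/175 = 40.6% → Format B
Overall: the chronological format 160/301 = 53.2%, Format B 138/316 = 43.7% → the chronological format
Format B wins each industry group but the chronological format wins overall — the comparison reverses. Format B's applications skew toward manufacturing, which has a lower base rate.

Yes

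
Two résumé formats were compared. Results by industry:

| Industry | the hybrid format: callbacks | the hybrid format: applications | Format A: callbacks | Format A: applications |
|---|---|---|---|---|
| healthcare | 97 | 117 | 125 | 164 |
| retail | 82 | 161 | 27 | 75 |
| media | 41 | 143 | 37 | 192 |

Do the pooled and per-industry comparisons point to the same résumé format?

Yes

Healthcare: the hybrid format 97/117 = 82.9%, Format A 125/164 = 76.2% → the hybrid format
Retail: the hybrid format 82/161 = 50.9%, Format A 27/75 = 36.0% → the hybrid format
Media: the hybrid format 41/143 = 28.7%, Format A 37/192 = 19.3% → the hybrid format
Overall: the hybrid format 220/421 = 52.3%, Format A 189/431 = 43.9% → the hybrid format
The hybrid format wins overall and in every industry group — no reversal.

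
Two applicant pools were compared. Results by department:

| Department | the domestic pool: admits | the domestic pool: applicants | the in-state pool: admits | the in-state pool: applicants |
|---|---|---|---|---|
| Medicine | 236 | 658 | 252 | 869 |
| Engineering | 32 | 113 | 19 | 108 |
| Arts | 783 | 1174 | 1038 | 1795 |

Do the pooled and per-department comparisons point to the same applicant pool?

Medicine: the domestic pool 236/658 = 35.9%, the in-state pool 252/869 = 29.0% → the domestic pool
Engineering: the domestic pool 32/113 = 28.3%, the in-state pool 19/108 = 17.6% → the domestic pool
Arts: the domestic pool 783/1174 = 66.7%, the in-state pool 1038/1795 = 57.8% → the domestic pool
Overall: the domestic pool 1051/1945 = 54.0%, the in-state pool 1309/2772 = 47.2% → the domestic pool
The domestic pool wins overall and in every department group — no reversal.

Yes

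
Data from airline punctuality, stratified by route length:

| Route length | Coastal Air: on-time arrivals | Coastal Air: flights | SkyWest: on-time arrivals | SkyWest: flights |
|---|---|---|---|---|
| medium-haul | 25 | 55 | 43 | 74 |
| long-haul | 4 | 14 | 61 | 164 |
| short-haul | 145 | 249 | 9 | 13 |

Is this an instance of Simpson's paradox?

Yes

Medium-haul: Coastal Air 25/55 = 45.5%, SkyWest 43/74 = 58.1% → SkyWest
Long-haul: Coastal Air 4/14 = 28.6%, SkyWest 61/164 = 37.2% → SkyWest
Short-haul: Coastal Air 145/249 = 58.2%, SkyWest 9/13 = 69.2% → SkyWest
Overall: Coastal Air 174/318 = 54.7%, SkyWest 113/251 = 45.0% → Coastal Air
SkyWest wins each route group but Coastal Air wins overall — the comparison reverses. SkyWest's flights skew toward long-haul, which has a lower base rate.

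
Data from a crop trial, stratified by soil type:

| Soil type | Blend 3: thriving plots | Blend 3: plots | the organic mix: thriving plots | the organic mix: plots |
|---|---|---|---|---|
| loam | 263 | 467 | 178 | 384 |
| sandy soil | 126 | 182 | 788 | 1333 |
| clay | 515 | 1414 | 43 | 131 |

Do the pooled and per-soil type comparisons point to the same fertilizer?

No

Loam: Blend 3 263/467 = 56.3%, the organic mix 178/384 = 46.4% → Blend 3
Sandy soil: Blend 3 126/182 = 69.2%, the organic mix 788/1333 = 59.1% → Blend 3
Clay: Blend 3 515/1414 = 36.4%, the organic mix 43/131 = 32.8% → Blend 3
Overall: Blend 3 904/2063 = 43.8%, the organic mix 1009/1848 = 54.6% → the organic mix
Blend 3 wins each soil group but the organic mix wins overall — the comparison reverses. Blend 3's plots skew toward clay, which has a lower base rate.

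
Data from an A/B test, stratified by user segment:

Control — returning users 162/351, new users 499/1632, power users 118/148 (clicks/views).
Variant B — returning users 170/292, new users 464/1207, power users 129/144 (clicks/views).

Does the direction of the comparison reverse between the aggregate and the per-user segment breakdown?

Returning users: Control 162/351 = 46.2%, Variant B 170/292 = 58.2% → Variant B
New users: Control 499/1632 = 30.6%, Variant B 464/1207 = 38.4% → Variant B
Power users: Control 118/148 = 79.7%, Variant B 129/144 = 89.6% → Variant B
Overall: Control 779/2131 = 36.6%, Variant B 763/1643 = 46.4% → Variant B
Variant B wins overall and in every user group — no reversal.

No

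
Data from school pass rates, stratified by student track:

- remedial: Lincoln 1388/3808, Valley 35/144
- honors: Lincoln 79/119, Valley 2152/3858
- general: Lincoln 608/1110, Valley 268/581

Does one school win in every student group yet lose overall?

Yes

Remedial: Lincoln 1388/3808 = 36.4%, Valley 35/144 = 24.3% → Lincoln
Honors: Lincoln 79/119 = 66.4%, Valley 2152/3858 = 55.8% → Lincoln
General: Lincoln 608/1110 = 54.8%, Valley 268/581 = 46.1% → Lincoln
Overall: Lincoln 2075/5037 = 41.2%, Valley 2455/4583 = 53.6% → Valley
Lincoln wins each student group but Valley wins overall — the comparison reverses. Lincoln's students skew toward remedial, which has a lower base rate.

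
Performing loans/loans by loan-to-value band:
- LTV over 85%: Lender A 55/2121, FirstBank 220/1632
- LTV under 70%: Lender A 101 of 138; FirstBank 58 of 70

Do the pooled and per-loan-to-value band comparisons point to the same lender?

Yes

LTV over 85%: Lender A 55/2121 = 2.6%, FirstBank 220/1632 = 13.5% → FirstBank
LTV under 70%: Lender A 101/138 = 73.2%, FirstBank 58/70 = 82.9% → FirstBank
Overall: Lender A 156/2259 = 6.9%, FirstBank 278/1702 = 16.3% → FirstBank
FirstBank wins overall and in every loan-to-value group — no reversal.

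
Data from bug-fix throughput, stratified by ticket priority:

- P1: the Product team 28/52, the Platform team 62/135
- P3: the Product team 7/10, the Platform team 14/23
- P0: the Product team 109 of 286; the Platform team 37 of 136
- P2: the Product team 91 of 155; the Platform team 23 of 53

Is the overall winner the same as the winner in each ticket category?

P1: the Product team 28/52 = 53.8%, the Platform team 62/135 = 45.9% → the Product team
P3: the Product team 7/10 = 70.0%, the Platform team 14/23 = 60.9% → the Product team
P0: the Product team 109/286 = 38.1%, the Platform team 37/136 = 27.2% → the Product team
P2: the Product team 91/155 = 58.7%, the Platform team 23/53 = 43.4% → the Product team
Overall: the Product team 235/503 = 46.7%, the Platform team 136/347 = 39.2% → the Product team
The Product team wins overall and in every ticket group — no reversal.

Yes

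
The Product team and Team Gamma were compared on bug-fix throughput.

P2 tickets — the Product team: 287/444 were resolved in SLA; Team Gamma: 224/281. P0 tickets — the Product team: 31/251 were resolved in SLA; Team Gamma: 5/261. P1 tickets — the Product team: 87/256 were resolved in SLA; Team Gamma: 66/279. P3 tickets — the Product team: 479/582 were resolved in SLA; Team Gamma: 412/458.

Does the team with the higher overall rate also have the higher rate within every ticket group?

P2: the Product team 287/444 = 64.6%, Team Gamma 224/281 = 79.7% → Team Gamma
P0: the Product team 31/251 = 12.4%, Team Gamma 5/261 = 1.9% → the Product team
P1: the Product team 87/256 = 34.0%, Team Gamma 66/279 = 23.7% → the Product team
P3: the Product team 479/582 = 82.3%, Team Gamma 412/458 = 90.0% → Team Gamma
Overall: the Product team 884/1533 = 57.7%, Team Gamma 707/1279 = 55.3% → the Product team
Neither sweeps: the Product team wins 2 of 4 groups, Team Gamma wins 2. The Product team wins overall but not every group — no Simpson reversal.

No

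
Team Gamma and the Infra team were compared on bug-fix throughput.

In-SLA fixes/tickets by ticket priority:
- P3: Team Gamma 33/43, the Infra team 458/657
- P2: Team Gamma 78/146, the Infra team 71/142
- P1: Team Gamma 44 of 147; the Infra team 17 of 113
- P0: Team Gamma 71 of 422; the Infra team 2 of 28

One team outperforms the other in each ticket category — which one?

Team Gamma

P3: Team Gamma 33/43 = 76.7%, the Infra team 458/657 = 69.7% → Team Gamma
P2: Team Gamma 78/146 = 53.4%, the Infra team 71/142 = 50.0% → Team Gamma
P1: Team Gamma 44/147 = 29.9%, the Infra team 17/113 = 15.0% → Team Gamma
P0: Team Gamma 71/422 = 16.8%, the Infra team 2/28 = 7.1% → Team Gamma
Team Gamma has the higher rate in all 4 groups.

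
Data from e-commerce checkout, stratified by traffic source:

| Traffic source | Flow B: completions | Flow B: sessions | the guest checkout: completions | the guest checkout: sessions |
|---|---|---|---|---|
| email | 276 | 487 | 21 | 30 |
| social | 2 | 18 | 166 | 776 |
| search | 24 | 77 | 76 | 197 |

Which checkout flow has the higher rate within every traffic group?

the guest checkout

Email: Flow B 276/487 = 56.7%, the guest checkout 21/30 = 70.0% → the guest checkout
Social: Flow B 2/18 = 11.1%, the guest checkout 166/776 = 21.4% → the guest checkout
Search: Flow B 24/77 = 31.2%, the guest checkout 76/197 = 38.6% → the guest checkout
The guest checkout has the higher rate in all 3 groups.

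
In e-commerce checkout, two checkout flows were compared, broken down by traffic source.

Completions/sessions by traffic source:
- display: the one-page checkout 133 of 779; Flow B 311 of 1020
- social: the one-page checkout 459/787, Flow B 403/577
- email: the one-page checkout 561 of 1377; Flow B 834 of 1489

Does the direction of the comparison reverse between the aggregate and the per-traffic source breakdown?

No

Display: the one-page checkout 133/779 = 17.1%, Flow B 311/1020 = 30.5% → Flow B
Social: the one-page checkout 459/787 = 58.3%, Flow B 403/577 = 69.8% → Flow B
Email: the one-page checkout 561/1377 = 40.7%, Flow B 834/1489 = 56.0% → Flow B
Overall: the one-page checkout 1153/2943 = 39.2%, Flow B 1548/3086 = 50.2% → Flow B
Flow B wins overall and in every traffic group — no reversal.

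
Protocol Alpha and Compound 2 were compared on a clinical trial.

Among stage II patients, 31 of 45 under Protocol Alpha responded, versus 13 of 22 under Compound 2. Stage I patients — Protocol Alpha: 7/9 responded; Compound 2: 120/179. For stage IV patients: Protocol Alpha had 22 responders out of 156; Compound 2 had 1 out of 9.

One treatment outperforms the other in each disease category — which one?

Protocol Alpha

Stage II: Protocol Alpha 31/45 = 68.9%, Compound 2 13/22 = 59.1% → Protocol Alpha
Stage I: Protocol Alpha 7/9 = 77.8%, Compound 2 120/179 = 67.0% → Protocol Alpha
Stage IV: Protocol Alpha 22/156 = 14.1%, Compound 2 1/9 = 11.1% → Protocol Alpha
Protocol Alpha has the higher rate in all 3 groups.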